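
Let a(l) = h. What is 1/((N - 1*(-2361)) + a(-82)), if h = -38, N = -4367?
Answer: -1/2044 ≈ -0.00048924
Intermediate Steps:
a(l) = -38
1/((N - 1*(-2361)) + a(-82)) = 1/((-4367 - 1*(-2361)) - 38) = 1/((-4367 + 2361) - 38) = 1/(-2006 - 38) = 1/(-2044) = -1/2044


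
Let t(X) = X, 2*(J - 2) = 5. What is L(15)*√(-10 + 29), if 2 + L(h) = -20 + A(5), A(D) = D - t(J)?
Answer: -43*√19/2 ≈ -93.716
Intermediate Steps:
J = 9/2 (J = 2 + (½)*5 = 2 + 5/2 = 9/2 ≈ 4.5000)
A(D) = -9/2 + D (A(D) = D - 1*9/2 = D - 9/2 = -9/2 + D)
L(h) = -43/2 (L(h) = -2 + (-20 + (-9/2 + 5)) = -2 + (-20 + ½) = -2 - 39/2 = -43/2)
L(15)*√(-10 + 29) = -43*√(-10 + 29)/2 = -43*√19/2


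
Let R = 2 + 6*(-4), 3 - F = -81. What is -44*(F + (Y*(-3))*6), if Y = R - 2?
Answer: -22704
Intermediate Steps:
F = 84 (F = 3 - 1*(-81) = 3 + 81 = 84)
R = -22 (R = 2 - 24 = -22)
Y = -24 (Y = -22 - 2 = -24)
-44*(F + (Y*(-3))*6) = -44*(84 - 24*(-3)*6) = -44*(84 + 72*6) = -44*(84 + 432) = -44*516 = -22704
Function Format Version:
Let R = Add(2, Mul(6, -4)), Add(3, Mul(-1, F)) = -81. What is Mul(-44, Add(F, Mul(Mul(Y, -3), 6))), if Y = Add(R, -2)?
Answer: -22704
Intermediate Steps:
F = 84 (F = Add(3, Mul(-1, -81)) = Add(3, 81) = 84)
R = -22 (R = Add(2, -24) = -22)
Y = -24 (Y = Add(-22, -2) = -24)
Mul(-44, Add(F, Mul(Mul(Y, -3), 6))) = Mul(-44, Add(84, Mul(Mul(-24, -3), 6))) = Mul(-44, Add(84, Mul(72, 6))) = Mul(-44, Add(84, 432)) = Mul(-44, 516) = -22704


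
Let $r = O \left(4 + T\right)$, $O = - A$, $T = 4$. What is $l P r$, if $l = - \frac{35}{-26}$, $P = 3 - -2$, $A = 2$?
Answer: $- \frac{1400}{13} \approx -107.69$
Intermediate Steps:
$O = -2$ ($O = \left(-1\right) 2 = -2$)
$P = 5$ ($P = 3 + 2 = 5$)
$l = \frac{35}{26}$ ($l = \left(-35\right) \left(- \frac{1}{26}\right) = \frac{35}{26} \approx 1.3462$)
$r = -16$ ($r = - 2 \left(4 + 4\right) = \left(-2\right) 8 = -16$)
$l P r = \frac{35}{26} \cdot 5 \left(-16\right) = \frac{175}{26} \left(-16\right) = - \frac{1400}{13}$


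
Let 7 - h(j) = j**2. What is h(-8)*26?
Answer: -1482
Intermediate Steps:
h(j) = 7 - j**2
h(-8)*26 = (7 - 1*(-8)**2)*26 = (7 - 1*64)*26 = (7 - 64)*26 = -57*26 = -1482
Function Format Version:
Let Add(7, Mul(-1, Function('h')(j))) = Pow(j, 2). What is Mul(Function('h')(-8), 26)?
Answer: -1482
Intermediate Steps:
Function('h')(j) = Add(7, Mul(-1, Pow(j, 2)))
Mul(Function('h')(-8), 26) = Mul(Add(7, Mul(-1, Pow(-8, 2))), 26) = Mul(Add(7, Mul(-1, 64)), 26) = Mul(Add(7, -64), 26) = Mul(-57, 26) = -1482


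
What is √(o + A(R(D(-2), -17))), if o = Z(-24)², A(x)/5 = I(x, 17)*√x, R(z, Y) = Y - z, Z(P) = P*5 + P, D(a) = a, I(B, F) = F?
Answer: √(20736 + 85*I*√15) ≈ 144.0 + 1.143*I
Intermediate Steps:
Z(P) = 6*P (Z(P) = 5*P + P = 6*P)
A(x) = 85*√x (A(x) = 5*(17*√x) = 85*√x)
o = 20736 (o = (6*(-24))² = (-144)² = 20736)
√(o + A(R(D(-2), -17))) = √(20736 + 85*√(-17 - 1*(-2))) = √(20736 + 85*√(-17 + 2)) = √(20736 + 85*√(-15)) = √(20736 + 85*(I*√15)) = √(20736 + 85*I*√15)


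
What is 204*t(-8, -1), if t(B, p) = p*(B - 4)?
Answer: 2448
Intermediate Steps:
t(B, p) = p*(-4 + B)
204*t(-8, -1) = 204*(-(-4 - 8)) = 204*(-1*(-12)) = 204*12 = 2448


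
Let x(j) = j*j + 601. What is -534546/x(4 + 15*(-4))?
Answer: -534546/3737 ≈ -143.04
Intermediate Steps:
x(j) = 601 + j² (x(j) = j² + 601 = 601 + j²)
-534546/x(4 + 15*(-4)) = -534546/(601 + (4 + 15*(-4))²) = -534546/(601 + (4 - 60)²) = -534546/(601 + (-56)²) = -534546/(601 + 3136) = -534546/3737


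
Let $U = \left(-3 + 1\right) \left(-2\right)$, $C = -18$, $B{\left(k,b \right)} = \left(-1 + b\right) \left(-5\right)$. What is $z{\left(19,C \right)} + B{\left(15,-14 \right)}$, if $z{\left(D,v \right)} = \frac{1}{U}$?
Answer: $\frac{301}{4} \approx 75.25$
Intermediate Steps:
$B{\left(k,b \right)} = 5 - 5 b$
$U = 4$ ($U = \left(-2\right) \left(-2\right) = 4$)
$z{\left(D,v \right)} = \frac{1}{4}$
$z{\left(19,C \right)} + B{\left(15,-14 \right)} = \frac{1}{4} + \left(5 - -70\right) = \frac{1}{4} + \left(5 + 70\right) = \frac{1}{4} + 75 = \frac{301}{4}$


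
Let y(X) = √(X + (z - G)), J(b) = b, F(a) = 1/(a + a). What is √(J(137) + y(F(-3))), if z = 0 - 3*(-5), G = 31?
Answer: √(4932 + 6*I*√582)/6 ≈ 11.706 + 0.17174*I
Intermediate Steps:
F(a) = 1/(2*a)
z = 15 (z = 0 + 15 = 15)
y(X) = √(-16 + X) (y(X) = √(X + (15 - 1*31)) = √(X + (15 - 31)) = √(X - 16) = √(-16 + X))
√(J(137) + y(F(-3))) = √(137 + √(-16 + (½)/(-3))) = √(137 + √(-16 + (½)*(-⅓))) = √(137 + √(-16 - ⅙)) = √(137 + √(-97/6)) = √(137 + I*√582/6)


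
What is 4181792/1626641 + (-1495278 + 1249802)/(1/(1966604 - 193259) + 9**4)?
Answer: -29974736783111254/860265103877363 ≈ -34.844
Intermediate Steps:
4181792/1626641 + (-1495278 + 1249802)/(1/(1966604 - 193259) + 9**4) = 4181792*(1/1626641) - 245476/(1/1773345 + 6561) = 4181792/1626641 - 245476/(1/1773345 + 6561) = 4181792/1626641 - 245476/11634916546/1773345 = 4181792/1626641 - 245476*1773345/11634916546 = 4181792/1626641 - 19786983510/528859843 = -29974736783111254/860265103877363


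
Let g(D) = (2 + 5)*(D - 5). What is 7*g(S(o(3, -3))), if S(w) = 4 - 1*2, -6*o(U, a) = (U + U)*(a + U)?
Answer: -147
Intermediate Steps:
o(U, a) = -U*(U + a)/3 (o(U, a) = -(U + U)*(a + U)/6 = -2*U*(U + a)/6 = -U*(U + a)/3)
S(w) = 2 (S(w) = 4 - 2 = 2)
g(D) = -35 + 7*D (g(D) = 7*(-5 + D) = -35 + 7*D)
7*g(S(o(3, -3))) = 7*(-35 + 7*2) = 7*(-35 + 14) = 7*(-21) = -147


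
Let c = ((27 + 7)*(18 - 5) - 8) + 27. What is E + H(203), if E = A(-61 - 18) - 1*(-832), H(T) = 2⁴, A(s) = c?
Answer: 1309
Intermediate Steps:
c = 461 (c = (34*13 - 8) + 27 = (442 - 8) + 27 = 434 + 27 = 461)
A(s) = 461
H(T) = 16
E = 1293 (E = 461 - 1*(-832) = 461 + 832 = 1293)
E + H(203) = 1293 + 16 = 1309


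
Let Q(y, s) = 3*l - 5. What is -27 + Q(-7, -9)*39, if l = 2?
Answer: 12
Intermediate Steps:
Q(y, s) = 1 (Q(y, s) = 3*2 - 5 = 6 - 5 = 1)
-27 + Q(-7, -9)*39 = -27 + 1*39 = -27 + 39 = 12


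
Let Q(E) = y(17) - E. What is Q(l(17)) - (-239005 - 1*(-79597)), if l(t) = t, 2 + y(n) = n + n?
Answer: 159423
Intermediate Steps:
y(n) = -2 + 2*n (y(n) = -2 + (n + n) = -2 + 2*n)
Q(E) = 32 - E (Q(E) = (-2 + 2*17) - E = (-2 + 34) - E = 32 - E)
Q(l(17)) - (-239005 - 1*(-79597)) = (32 - 1*17) - (-239005 - 1*(-79597)) = (32 - 17) - (-239005 + 79597) = 15 - 1*(-159408) = 15 + 159408 = 159423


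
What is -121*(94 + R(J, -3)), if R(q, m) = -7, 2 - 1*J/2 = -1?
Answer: -10527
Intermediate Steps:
J = 6 (J = 4 - 2*(-1) = 4 + 2 = 6)
-121*(94 + R(J, -3)) = -121*(94 - 7) = -121*87 = -10527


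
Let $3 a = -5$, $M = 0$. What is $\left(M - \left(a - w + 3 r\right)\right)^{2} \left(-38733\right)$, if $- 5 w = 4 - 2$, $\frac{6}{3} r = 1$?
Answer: $- \frac{632639}{300} \approx -2108.8$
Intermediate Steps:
$r = \frac{1}{2}$ ($r = \frac{1}{2} \cdot 1 = \frac{1}{2} \approx 0.5$)
$w = - \frac{2}{5}$ ($w = - \frac{4 - 2}{5} = \left(- \frac{1}{5}\right) 2 = - \frac{2}{5} \approx -0.4$)
$a = - \frac{5}{3}$ ($a = \frac{1}{3} \left(-5\right) = - \frac{5}{3} \approx -1.6667$)
$\left(M - \left(a - w + 3 r\right)\right)^{2} \left(-38733\right) = \left(0 - \frac{7}{30}\right)^{2} \left(-38733\right) = \left(- \frac{7}{30}\right)^{2} \left(-38733\right) = \frac{49}{900} \left(-38733\right) = - \frac{632639}{300}$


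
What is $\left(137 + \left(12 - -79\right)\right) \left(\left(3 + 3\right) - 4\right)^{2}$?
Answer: $912$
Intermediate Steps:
$\left(137 + \left(12 - -79\right)\right) \left(\left(3 + 3\right) - 4\right)^{2} = \left(137 + \left(12 + 79\right)\right) \left(6 - 4\right)^{2} = \left(137 + 91\right) 2^{2} = 228 \cdot 4 = 912$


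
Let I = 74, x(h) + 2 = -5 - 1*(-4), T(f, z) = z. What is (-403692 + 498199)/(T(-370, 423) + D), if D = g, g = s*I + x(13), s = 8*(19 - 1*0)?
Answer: 94507/11668 ≈ 8.0997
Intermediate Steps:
x(h) = -3 (x(h) = -2 + (-5 - 1*(-4)) = -2 + (-5 + 4) = -2 - 1 = -3)
s = 152 (s = 8*(19 + 0) = 8*19 = 152)
g = 11245 (g = 152*74 - 3 = 11248 - 3 = 11245)
D = 11245
(-403692 + 498199)/(T(-370, 423) + D) = (-403692 + 498199)/(423 + 11245) = 94507/11668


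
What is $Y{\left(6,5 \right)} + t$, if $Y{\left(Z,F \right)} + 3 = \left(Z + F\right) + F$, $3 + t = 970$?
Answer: $980$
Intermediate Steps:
$t = 967$ ($t = -3 + 970 = 967$)
$Y{\left(Z,F \right)} = -3 + Z + 2 F$ ($Y{\left(Z,F \right)} = -3 + \left(\left(Z + F\right) + F\right) = -3 + \left(\left(F + Z\right) + F\right) = -3 + \left(Z + 2 F\right) = -3 + Z + 2 F$)
$Y{\left(6,5 \right)} + t = \left(-3 + 6 + 2 \cdot 5\right) + 967 = \left(-3 + 6 + 10\right) + 967 = 13 + 967 = 980$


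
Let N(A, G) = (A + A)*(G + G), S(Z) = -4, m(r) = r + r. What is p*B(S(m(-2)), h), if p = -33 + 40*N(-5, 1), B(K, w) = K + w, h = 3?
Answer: 833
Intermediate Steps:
m(r) = 2*r
N(A, G) = 4*A*G (N(A, G) = (2*A)*(2*G) = 4*A*G)
p = -833 (p = -33 + 40*(4*(-5)*1) = -33 + 40*(-20) = -33 - 800 = -833)
p*B(S(m(-2)), h) = -833*(-4 + 3) = -833*(-1) = 833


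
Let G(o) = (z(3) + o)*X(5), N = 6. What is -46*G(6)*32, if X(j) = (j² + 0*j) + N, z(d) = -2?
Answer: -182528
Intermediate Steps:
X(j) = 6 + j² (X(j) = (j² + 0*j) + 6 = (j² + 0) + 6 = j² + 6 = 6 + j²)
G(o) = -62 + 31*o (G(o) = (-2 + o)*(6 + 5²) = (-2 + o)*(6 + 25) = (-2 + o)*31 = -62 + 31*o)
-46*G(6)*32 = -46*(-62 + 31*6)*32 = -46*(-62 + 186)*32 = -46*124*32 = -5704*32 = -182528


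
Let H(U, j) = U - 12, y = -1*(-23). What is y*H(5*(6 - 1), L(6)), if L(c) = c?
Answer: 299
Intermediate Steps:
y = 23
H(U, j) = -12 + U
y*H(5*(6 - 1), L(6)) = 23*(-12 + 5*(6 - 1)) = 23*(-12 + 5*5) = 23*(-12 + 25) = 23*13 = 299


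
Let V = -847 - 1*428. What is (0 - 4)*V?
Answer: 5100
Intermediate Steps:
V = -1275 (V = -847 - 428 = -1275)
(0 - 4)*V = (0 - 4)*(-1275) = -4*(-1275) = 5100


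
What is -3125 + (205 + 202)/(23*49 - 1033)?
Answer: -293343/94 ≈ -3120.7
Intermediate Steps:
-3125 + (205 + 202)/(23*49 - 1033) = -3125 + 407/(1127 - 1033) = -3125 + 407/94 = -293343/94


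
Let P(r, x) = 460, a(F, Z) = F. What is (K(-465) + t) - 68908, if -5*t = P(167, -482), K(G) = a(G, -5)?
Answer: -69465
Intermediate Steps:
K(G) = G
t = -92 (t = -⅕*460 = -92)
(K(-465) + t) - 68908 = (-465 - 92) - 68908 = -557 - 68908 = -69465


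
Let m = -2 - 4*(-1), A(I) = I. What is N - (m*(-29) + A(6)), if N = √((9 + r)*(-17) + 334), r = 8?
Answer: 52 + 3*√5 ≈ 58.708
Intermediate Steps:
m = 2 (m = -2 + 4 = 2)
N = 3*√5 (N = √((9 + 8)*(-17) + 334) = √(17*(-17) + 334) = √(-289 + 334) = √45 = 3*√5 ≈ 6.7082)
N - (m*(-29) + A(6)) = 3*√5 - (2*(-29) + 6) = 3*√5 - (-58 + 6) = 3*√5 - 1*(-52) = 3*√5 + 52 = 52 + 3*√5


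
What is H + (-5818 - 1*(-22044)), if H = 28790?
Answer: 45016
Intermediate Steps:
H + (-5818 - 1*(-22044)) = 28790 + (-5818 - 1*(-22044)) = 28790 + (-5818 + 22044) = 28790 + 16226 = 45016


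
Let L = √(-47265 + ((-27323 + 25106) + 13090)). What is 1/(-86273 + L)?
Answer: -86273/7443066921 - 2*I*√9098/7443066921 ≈ -1.1591e-5 - 2.563e-8*I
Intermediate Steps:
L = 2*I*√9098 (L = √(-47265 + (-2217 + 13090)) = √(-47265 + 10873) = √(-36392) = 2*I*√9098 ≈ 190.77*I)
1/(-86273 + L) = 1/(-86273 + 2*I*√9098)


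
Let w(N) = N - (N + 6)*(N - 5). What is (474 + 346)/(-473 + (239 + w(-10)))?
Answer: -205/76 ≈ -2.6974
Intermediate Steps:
w(N) = N - (-5 + N)*(6 + N) (w(N) = N - (6 + N)*(-5 + N) = N - (-5 + N)*(6 + N))
(474 + 346)/(-473 + (239 + w(-10))) = (474 + 346)/(-473 + (239 + (30 - 1*(-10)**2))) = 820/(-473 + (239 + (30 - 1*100))) = 820/(-473 + (239 + (30 - 100))) = 820/(-473 + (239 - 70)) = 820/(-473 + 169) = 820/(-304) = 820*(-1/304) = -205/76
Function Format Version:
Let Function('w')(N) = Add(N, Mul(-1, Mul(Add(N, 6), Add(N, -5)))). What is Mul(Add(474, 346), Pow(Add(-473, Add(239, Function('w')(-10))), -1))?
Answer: Rational(-205, 76) ≈ -2.6974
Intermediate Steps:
Function('w')(N) = Add(N, Mul(-1, Add(-5, N), Add(6, N))) (Function('w')(N) = Add(N, Mul(-1, Mul(Add(6, N), Add(-5, N)))) = Add(N, Mul(-1, Mul(Add(-5, N), Add(6, N)))) = Add(N, Mul(-1, Add(-5, N), Add(6, N))))
Mul(Add(474, 346), Pow(Add(-473, Add(239, Function('w')(-10))), -1)) = Mul(Add(474, 346), Pow(Add(-473, Add(239, Add(30, Mul(-1, Pow(-10, 2))))), -1)) = Mul(820, Pow(Add(-473, Add(239, Add(30, Mul(-1, 100)))), -1)) = Mul(820, Pow(Add(-473, Add(239, Add(30, -100))), -1)) = Mul(820, Pow(Add(-473, Add(239, -70)), -1)) = Mul(820, Pow(Add(-473, 169), -1)) = Mul(820, Pow(-304, -1)) = Mul(820, Rational(-1, 304)) = Rational(-205, 76)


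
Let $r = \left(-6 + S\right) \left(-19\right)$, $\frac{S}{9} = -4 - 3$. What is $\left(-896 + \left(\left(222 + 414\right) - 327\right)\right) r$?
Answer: $-769557$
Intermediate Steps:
$S = -63$ ($S = 9 \left(-4 - 3\right) = 9 \left(-7\right) = -63$)
$r = 1311$ ($r = \left(-6 - 63\right) \left(-19\right) = \left(-69\right) \left(-19\right) = 1311$)
$\left(-896 + \left(\left(222 + 414\right) - 327\right)\right) r = \left(-896 + \left(\left(222 + 414\right) - 327\right)\right) 1311 = \left(-896 + \left(636 - 327\right)\right) 1311 = \left(-896 + 309\right) 1311 = \left(-587\right) 1311 = -769557$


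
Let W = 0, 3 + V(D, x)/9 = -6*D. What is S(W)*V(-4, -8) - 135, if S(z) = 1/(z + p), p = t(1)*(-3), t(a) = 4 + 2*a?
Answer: -291/2 ≈ -145.50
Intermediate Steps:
V(D, x) = -27 - 54*D (V(D, x) = -27 + 9*(-6*D) = -27 - 54*D)
p = -18 (p = (4 + 2*1)*(-3) = (4 + 2)*(-3) = 6*(-3) = -18)
S(z) = 1/(-18 + z) (S(z) = 1/(z - 18) = 1/(-18 + z))
S(W)*V(-4, -8) - 135 = (-27 - 54*(-4))/(-18 + 0) - 135 = (-27 + 216)/(-18) - 135 = -1/18*189 - 135 = -21/2 - 135 = -291/2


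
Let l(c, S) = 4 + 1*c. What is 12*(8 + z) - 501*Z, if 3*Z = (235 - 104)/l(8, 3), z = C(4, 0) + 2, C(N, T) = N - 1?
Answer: -20005/12 ≈ -1667.1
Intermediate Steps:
C(N, T) = -1 + N
l(c, S) = 4 + c
z = 5 (z = (-1 + 4) + 2 = 3 + 2 = 5)
Z = 131/36 (Z = ((235 - 104)/(4 + 8))/3 = (131/12)/3 = (131*(1/12))/3 = (1/3)*(131/12) = 131/36 ≈ 3.6389)
12*(8 + z) - 501*Z = 12*(8 + 5) - 501*131/36 = 12*13 - 21877/12 = 156 - 21877/12 = -20005/12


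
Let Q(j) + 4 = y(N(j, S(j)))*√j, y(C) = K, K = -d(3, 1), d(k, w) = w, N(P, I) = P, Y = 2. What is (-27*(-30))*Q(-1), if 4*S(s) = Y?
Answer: -3240 - 810*I ≈ -3240.0 - 810.0*I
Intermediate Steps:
S(s) = ½ (S(s) = (¼)*2 = ½)
K = -1 (K = -1*1 = -1)
y(C) = -1
Q(j) = -4 - √j
(-27*(-30))*Q(-1) = (-27*(-30))*(-4 - √(-1)) = 810*(-4 - I) = -3240 - 810*I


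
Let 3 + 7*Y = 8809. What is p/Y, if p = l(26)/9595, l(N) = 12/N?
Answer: 3/78458315 ≈ 3.8237e-8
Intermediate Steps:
Y = 1258 (Y = -3/7 + (⅐)*8809 = -3/7 + 8809/7 = 1258)
p = 6/124735 (p = (12/26)/9595 = (12*(1/26))*(1/9595) = (6/13)*(1/9595) = 6/124735 ≈ 4.8102e-5)
p/Y = (6/124735)/1258 = (6/124735)*(1/1258) = 3/78458315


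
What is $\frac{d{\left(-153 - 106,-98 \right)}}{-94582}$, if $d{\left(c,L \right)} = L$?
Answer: $\frac{49}{47291} \approx 0.0010361$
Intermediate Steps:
$\frac{d{\left(-153 - 106,-98 \right)}}{-94582} = - \frac{98}{-94582} = \left(-98\right) \left(- \frac{1}{94582}\right) = \frac{49}{47291}$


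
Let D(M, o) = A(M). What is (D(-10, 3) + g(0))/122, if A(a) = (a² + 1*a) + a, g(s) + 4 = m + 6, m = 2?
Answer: 42/61 ≈ 0.68852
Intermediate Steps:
g(s) = 4 (g(s) = -4 + (2 + 6) = -4 + 8 = 4)
A(a) = a² + 2*a (A(a) = (a² + a) + a = (a + a²) + a = a² + 2*a)
D(M, o) = M*(2 + M)
(D(-10, 3) + g(0))/122 = (-10*(2 - 10) + 4)/122 = (-10*(-8) + 4)*(1/122) = (80 + 4)*(1/122) = 84*(1/122) = 42/61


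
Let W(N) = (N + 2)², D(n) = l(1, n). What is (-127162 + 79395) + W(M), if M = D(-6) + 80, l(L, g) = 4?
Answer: -40371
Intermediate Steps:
D(n) = 4
M = 84 (M = 4 + 80 = 84)
W(N) = (2 + N)²
(-127162 + 79395) + W(M) = (-127162 + 79395) + (2 + 84)² = -47767 + 86² = -47767 + 7396 = -40371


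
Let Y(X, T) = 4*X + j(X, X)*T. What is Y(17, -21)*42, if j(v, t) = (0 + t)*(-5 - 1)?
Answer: 92820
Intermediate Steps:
j(v, t) = -6*t (j(v, t) = t*(-6) = -6*t)
Y(X, T) = 4*X - 6*T*X (Y(X, T) = 4*X + (-6*X)*T = 4*X - 6*T*X)
Y(17, -21)*42 = (2*17*(2 - 3*(-21)))*42 = (2*17*(2 + 63))*42 = (2*17*65)*42 = 2210*42 = 92820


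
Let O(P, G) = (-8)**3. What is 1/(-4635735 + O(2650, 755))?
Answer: -1/4636247 ≈ -2.1569e-7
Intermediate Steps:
O(P, G) = -512
1/(-4635735 + O(2650, 755)) = 1/(-4635735 - 512) = 1/(-4636247) = -1/4636247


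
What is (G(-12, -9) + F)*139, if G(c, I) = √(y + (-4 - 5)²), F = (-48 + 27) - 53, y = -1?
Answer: -10286 + 556*√5 ≈ -9042.8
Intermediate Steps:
F = -74 (F = -21 - 53 = -74)
G(c, I) = 4*√5 (G(c, I) = √(-1 + (-4 - 5)²) = √(-1 + (-9)²) = √(-1 + 81) = √80 = 4*√5)
(G(-12, -9) + F)*139 = (4*√5 - 74)*139 = (-74 + 4*√5)*139 = -10286 + 556*√5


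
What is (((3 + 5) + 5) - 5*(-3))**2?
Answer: 784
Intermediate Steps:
(((3 + 5) + 5) - 5*(-3))**2 = ((8 + 5) + 15)**2 = (13 + 15)**2 = 28**2 = 784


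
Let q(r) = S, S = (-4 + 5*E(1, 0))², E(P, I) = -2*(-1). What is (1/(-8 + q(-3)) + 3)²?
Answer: 7225/784 ≈ 9.2156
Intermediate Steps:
E(P, I) = 2
S = 36 (S = (-4 + 5*2)² = (-4 + 10)² = 6² = 36)
q(r) = 36
(1/(-8 + q(-3)) + 3)² = (1/(-8 + 36) + 3)² = (1/28 + 3)² = (85/28)² = 7225/784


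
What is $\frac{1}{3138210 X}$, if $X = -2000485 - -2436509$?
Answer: $\frac{1}{1368334877040} \approx 7.3082 \cdot 10^{-13}$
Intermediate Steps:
$X = 436024$ ($X = -2000485 + 2436509 = 436024$)
$\frac{1}{3138210 X} = \frac{1}{3138210 \cdot 436024} = \frac{1}{3138210} \cdot \frac{1}{436024} = \frac{1}{1368334877040}$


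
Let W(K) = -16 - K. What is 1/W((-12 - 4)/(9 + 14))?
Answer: -23/352 ≈ -0.065341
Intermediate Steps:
1/W((-12 - 4)/(9 + 14)) = 1/(-16 - (-12 - 4)/(9 + 14)) = 1/(-16 - (-16)/23) = 1/(-16 - 1*(-16/23)) = 1/(-16 + 16/23) = 1/(-352/23) = -23/352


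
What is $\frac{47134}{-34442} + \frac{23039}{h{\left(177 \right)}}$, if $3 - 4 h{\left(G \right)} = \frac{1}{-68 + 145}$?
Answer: $\frac{61097501121}{1980415} \approx 30851.0$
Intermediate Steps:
$h{\left(G \right)} = \frac{115}{154}$ ($h{\left(G \right)} = \frac{3}{4} - \frac{1}{4 \left(-68 + 145\right)} = \frac{3}{4} - \frac{1}{4 \cdot 77} = \frac{3}{4} - \frac{1}{308} = \frac{115}{154}$)
$\frac{47134}{-34442} + \frac{23039}{h{\left(177 \right)}} = \frac{47134}{-34442} + \frac{23039}{\frac{115}{154}} = 47134 \left(- \frac{1}{34442}\right) + 23039 \cdot \frac{154}{115} = - \frac{23567}{17221} + \frac{3548006}{115} = \frac{61097501121}{1980415}$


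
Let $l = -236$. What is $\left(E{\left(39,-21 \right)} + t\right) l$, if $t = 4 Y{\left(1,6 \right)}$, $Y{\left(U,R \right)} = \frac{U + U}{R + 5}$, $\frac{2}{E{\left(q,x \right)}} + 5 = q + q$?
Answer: $- \frac{143016}{803} \approx -178.1$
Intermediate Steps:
$E{\left(q,x \right)} = \frac{2}{-5 + 2 q}$ ($E{\left(q,x \right)} = \frac{2}{-5 + \left(q + q\right)} = \frac{2}{-5 + 2 q}$)
$Y{\left(U,R \right)} = \frac{2 U}{5 + R}$
$t = \frac{8}{11}$ ($t = 4 \cdot 2 \cdot 1 \frac{1}{5 + 6} = 4 \cdot 2 \cdot 1 \cdot \frac{1}{11} = 4 \cdot \frac{2}{11} = \frac{8}{11} \approx 0.72727$)
$\left(E{\left(39,-21 \right)} + t\right) l = \left(\frac{2}{-5 + 2 \cdot 39} + \frac{8}{11}\right) \left(-236\right) = \left(\frac{2}{-5 + 78} + \frac{8}{11}\right) \left(-236\right) = \left(\frac{2}{73} + \frac{8}{11}\right) \left(-236\right) = \frac{606}{803} \left(-236\right) = - \frac{143016}{803}$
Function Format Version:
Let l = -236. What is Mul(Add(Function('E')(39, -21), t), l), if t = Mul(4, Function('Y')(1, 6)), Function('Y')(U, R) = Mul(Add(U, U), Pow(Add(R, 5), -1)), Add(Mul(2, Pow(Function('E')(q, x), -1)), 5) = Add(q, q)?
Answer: Rational(-143016, 803) ≈ -178.10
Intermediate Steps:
Function('E')(q, x) = Mul(2, Pow(Add(-5, Mul(2, q)), -1)) (Function('E')(q, x) = Mul(2, Pow(Add(-5, Add(q, q)), -1)) = Mul(2, Pow(Add(-5, Mul(2, q)), -1)))
Function('Y')(U, R) = Mul(2, U, Pow(Add(5, R), -1)) (Function('Y')(U, R) = Mul(Mul(2, U), Pow(Add(5, R), -1)) = Mul(2, U, Pow(Add(5, R), -1)))
t = Rational(8, 11) (t = Mul(4, Mul(2, 1, Pow(Add(5, 6), -1))) = Mul(4, Mul(2, 1, Pow(11, -1))) = Mul(4, Mul(2, 1, Rational(1, 11))) = Mul(4, Rational(2, 11)) = Rational(8, 11) ≈ 0.72727)
Mul(Add(Function('E')(39, -21), t), l) = Mul(Add(Mul(2, Pow(Add(-5, Mul(2, 39)), -1)), Rational(8, 11)), -236) = Mul(Add(Mul(2, Pow(Add(-5, 78), -1)), Rational(8, 11)), -236) = Mul(Add(Mul(2, Pow(73, -1)), Rational(8, 11)), -236) = Mul(Add(Mul(2, Rational(1, 73)), Rational(8, 11)), -236) = Mul(Add(Rational(2, 73), Rational(8, 11)), -236) = Mul(Rational(606, 803), -236) = Rational(-143016, 803)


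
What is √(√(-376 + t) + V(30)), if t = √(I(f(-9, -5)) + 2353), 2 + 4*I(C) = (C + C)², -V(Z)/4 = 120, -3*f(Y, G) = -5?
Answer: √(-17280 + 6*√6*√(-2256 + √84790))/6 ≈ 0.41291 + 21.913*I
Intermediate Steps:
f(Y, G) = 5/3 (f(Y, G) = -⅓*(-5) = 5/3)
V(Z) = -480 (V(Z) = -4*120 = -480)
I(C) = -½ + C² (I(C) = -½ + (C + C)²/4 = -½ + (2*C)²/4 = -½ + (4*C²)/4 = -½ + C²)
t = √84790/6 (t = √((-½ + (5/3)²) + 2353) = √((-½ + 25/9) + 2353) = √(41/18 + 2353) = √(42395/18) = √84790/6 ≈ 48.531)
√(√(-376 + t) + V(30)) = √(√(-376 + √84790/6) - 480) = √(-480 + √(-376 + √84790/6))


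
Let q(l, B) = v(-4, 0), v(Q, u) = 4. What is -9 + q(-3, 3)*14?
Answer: 47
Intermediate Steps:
q(l, B) = 4
-9 + q(-3, 3)*14 = -9 + 4*14 = -9 + 56 = 47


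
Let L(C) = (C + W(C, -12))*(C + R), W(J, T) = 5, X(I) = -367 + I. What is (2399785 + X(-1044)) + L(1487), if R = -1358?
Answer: 2590842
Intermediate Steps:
L(C) = (-1358 + C)*(5 + C) (L(C) = (C + 5)*(C - 1358) = (5 + C)*(-1358 + C) = (-1358 + C)*(5 + C))
(2399785 + X(-1044)) + L(1487) = (2399785 + (-367 - 1044)) + (-6790 + 1487² - 1353*1487) = (2399785 - 1411) + (-6790 + 2211169 - 2011911) = 2398374 + 192468 = 2590842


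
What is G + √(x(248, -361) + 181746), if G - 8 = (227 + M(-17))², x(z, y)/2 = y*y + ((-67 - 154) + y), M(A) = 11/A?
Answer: 14809416/289 + 2*√110306 ≈ 51908.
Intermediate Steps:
x(z, y) = -442 + 2*y + 2*y² (x(z, y) = 2*(y*y + ((-67 - 154) + y)) = 2*(y² + (-221 + y)) = 2*(-221 + y + y²) = -442 + 2*y + 2*y²)
G = 14809416/289 (G = 8 + (227 + 11/(-17))² = 8 + (227 + 11*(-1/17))² = 8 + (227 - 11/17)² = 8 + (3848/17)² = 8 + 14807104/289 = 14809416/289 ≈ 51244.)
G + √(x(248, -361) + 181746) = 14809416/289 + √((-442 + 2*(-361) + 2*(-361)²) + 181746) = 14809416/289 + √((-442 - 722 + 2*130321) + 181746) = 14809416/289 + √((-442 - 722 + 260642) + 181746) = 14809416/289 + √(259478 + 181746) = 14809416/289 + √441224 = 14809416/289 + 2*√110306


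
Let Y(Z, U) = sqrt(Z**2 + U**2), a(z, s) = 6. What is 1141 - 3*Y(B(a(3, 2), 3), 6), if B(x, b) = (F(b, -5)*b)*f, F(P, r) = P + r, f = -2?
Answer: 1141 - 18*sqrt(5) ≈ 1100.8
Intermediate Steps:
B(x, b) = -2*b*(-5 + b) (B(x, b) = ((b - 5)*b)*(-2) = ((-5 + b)*b)*(-2) = (b*(-5 + b))*(-2) = -2*b*(-5 + b))
Y(Z, U) = sqrt(U**2 + Z**2)
1141 - 3*Y(B(a(3, 2), 3), 6) = 1141 - 3*sqrt(6**2 + (2*3*(5 - 1*3))**2) = 1141 - 3*sqrt(36 + (2*3*(5 - 3))**2) = 1141 - 3*sqrt(36 + (2*3*2)**2) = 1141 - 3*sqrt(36 + 12**2) = 1141 - 3*sqrt(36 + 144) = 1141 - 3*sqrt(180) = 1141 - 3*6*sqrt(5) = 1141 - 18*sqrt(5)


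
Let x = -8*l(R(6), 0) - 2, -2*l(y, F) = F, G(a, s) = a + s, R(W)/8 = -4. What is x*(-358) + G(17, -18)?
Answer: 715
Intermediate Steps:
R(W) = -32 (R(W) = 8*(-4) = -32)
l(y, F) = -F/2
x = -2 (x = -(-4)*0 - 2 = -8*0 - 2 = 0 - 2 = -2)
x*(-358) + G(17, -18) = -2*(-358) + (17 - 18) = 716 - 1 = 715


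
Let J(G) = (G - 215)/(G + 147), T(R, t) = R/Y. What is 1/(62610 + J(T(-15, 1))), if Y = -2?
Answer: 309/19346075 ≈ 1.5972e-5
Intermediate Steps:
T(R, t) = -R/2 (T(R, t) = R/(-2) = R*(-1/2) = -R/2)
J(G) = (-215 + G)/(147 + G)
1/(62610 + J(T(-15, 1))) = 1/(62610 + (-215 - 1/2*(-15))/(147 - 1/2*(-15))) = 1/(62610 + (-215 + 15/2)/(147 + 15/2)) = 1/(62610 - 415/2/(309/2)) = 1/(62610 + (2/309)*(-415/2)) = 1/(62610 - 415/309) = 1/(19346075/309) = 309/19346075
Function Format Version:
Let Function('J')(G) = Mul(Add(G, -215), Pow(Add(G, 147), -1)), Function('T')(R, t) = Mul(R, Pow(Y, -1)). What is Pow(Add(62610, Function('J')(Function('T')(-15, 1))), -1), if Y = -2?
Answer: Rational(309, 19346075) ≈ 1.5972e-5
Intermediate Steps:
Function('T')(R, t) = Mul(Rational(-1, 2), R) (Function('T')(R, t) = Mul(R, Pow(-2, -1)) = Mul(R, Rational(-1, 2)) = Mul(Rational(-1, 2), R))
Function('J')(G) = Mul(Pow(Add(147, G), -1), Add(-215, G)) (Function('J')(G) = Mul(Add(-215, G), Pow(Add(147, G), -1)) = Mul(Pow(Add(147, G), -1), Add(-215, G)))
Pow(Add(62610, Function('J')(Function('T')(-15, 1))), -1) = Pow(Add(62610, Mul(Pow(Add(147, Mul(Rational(-1, 2), -15)), -1), Add(-215, Mul(Rational(-1, 2), -15)))), -1) = Pow(Add(62610, Mul(Pow(Add(147, Rational(15, 2)), -1), Add(-215, Rational(15, 2)))), -1) = Pow(Add(62610, Mul(Pow(Rational(309, 2), -1), Rational(-415, 2))), -1) = Pow(Add(62610, Mul(Rational(2, 309), Rational(-415, 2))), -1) = Pow(Add(62610, Rational(-415, 309)), -1) = Pow(Rational(19346075, 309), -1) = Rational(309, 19346075)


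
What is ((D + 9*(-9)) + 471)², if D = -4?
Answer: 148996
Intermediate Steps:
((D + 9*(-9)) + 471)² = ((-4 + 9*(-9)) + 471)² = ((-4 - 81) + 471)² = (-85 + 471)² = 386² = 148996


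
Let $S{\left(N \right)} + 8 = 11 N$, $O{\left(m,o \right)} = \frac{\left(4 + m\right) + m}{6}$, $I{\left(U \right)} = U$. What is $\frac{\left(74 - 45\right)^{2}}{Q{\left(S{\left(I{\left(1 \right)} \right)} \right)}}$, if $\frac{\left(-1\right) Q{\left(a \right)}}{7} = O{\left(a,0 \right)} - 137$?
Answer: $\frac{87}{98} \approx 0.88776$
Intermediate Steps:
$O{\left(m,o \right)} = \frac{2}{3} + \frac{m}{3}$ ($O{\left(m,o \right)} = \left(4 + 2 m\right) \frac{1}{6} = \frac{2}{3} + \frac{m}{3}$)
$S{\left(N \right)} = -8 + 11 N$
$Q{\left(a \right)} = \frac{2863}{3} - \frac{7 a}{3}$ ($Q{\left(a \right)} = - 7 \left(\left(\frac{2}{3} + \frac{a}{3}\right) - 137\right) = - 7 \left(- \frac{409}{3} + \frac{a}{3}\right) = \frac{2863}{3} - \frac{7 a}{3}$)
$\frac{\left(74 - 45\right)^{2}}{Q{\left(S{\left(I{\left(1 \right)} \right)} \right)}} = \frac{\left(74 - 45\right)^{2}}{\frac{2863}{3} - \frac{7 \left(-8 + 11 \cdot 1\right)}{3}} = \frac{29^{2}}{\frac{2863}{3} - \frac{7 \left(-8 + 11\right)}{3}} = \frac{841}{\frac{2863}{3} - 7} = \frac{841}{\frac{2842}{3}} = 841 \cdot \frac{3}{2842} = \frac{87}{98}$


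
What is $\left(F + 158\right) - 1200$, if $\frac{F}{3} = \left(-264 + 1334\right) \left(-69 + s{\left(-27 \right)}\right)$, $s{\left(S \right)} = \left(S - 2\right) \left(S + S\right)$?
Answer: $4804328$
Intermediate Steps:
$s{\left(S \right)} = 2 S \left(-2 + S\right)$ ($s{\left(S \right)} = \left(-2 + S\right) 2 S = 2 S \left(-2 + S\right)$)
$F = 4805370$ ($F = 3 \left(-264 + 1334\right) \left(-69 + 2 \left(-27\right) \left(-2 - 27\right)\right) = 3 \cdot 1070 \left(-69 + 2 \left(-27\right) \left(-29\right)\right) = 3 \cdot 1070 \left(-69 + 1566\right) = 3 \cdot 1070 \cdot 1497 = 3 \cdot 1601790 = 4805370$)
$\left(F + 158\right) - 1200 = \left(4805370 + 158\right) - 1200 = 4805528 - 1200 = 4804328$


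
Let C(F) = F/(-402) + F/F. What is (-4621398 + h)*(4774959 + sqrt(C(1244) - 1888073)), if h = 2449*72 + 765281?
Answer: -17570841603651 - 3679789*I*sqrt(76280121894)/201 ≈ -1.7571e+13 - 5.0563e+9*I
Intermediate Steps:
C(F) = 1 - F/402 (C(F) = F*(-1/402) + 1 = -F/402 + 1 = 1 - F/402)
h = 941609 (h = 176328 + 765281 = 941609)
(-4621398 + h)*(4774959 + sqrt(C(1244) - 1888073)) = (-4621398 + 941609)*(4774959 + sqrt((1 - 1/402*1244) - 1888073)) = -3679789*(4774959 + sqrt((1 - 622/201) - 1888073)) = -3679789*(4774959 + sqrt(-421/201 - 1888073)) = -3679789*(4774959 + sqrt(-379503094/201)) = -3679789*(4774959 + I*sqrt(76280121894)/201) = -17570841603651 - 3679789*I*sqrt(76280121894)/201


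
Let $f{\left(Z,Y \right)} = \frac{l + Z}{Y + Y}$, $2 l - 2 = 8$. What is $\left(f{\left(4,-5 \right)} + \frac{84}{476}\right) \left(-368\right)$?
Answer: $\frac{22632}{85} \approx 266.26$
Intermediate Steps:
$l = 5$ ($l = 1 + \frac{1}{2} \cdot 8 = 1 + 4 = 5$)
$f{\left(Z,Y \right)} = \frac{5 + Z}{2 Y}$ ($f{\left(Z,Y \right)} = \frac{5 + Z}{Y + Y} = \frac{5 + Z}{2 Y}$)
$\left(f{\left(4,-5 \right)} + \frac{84}{476}\right) \left(-368\right) = \left(\frac{5 + 4}{2 \left(-5\right)} + \frac{84}{476}\right) \left(-368\right) = \left(\frac{1}{2} \left(- \frac{1}{5}\right) 9 + 84 \cdot \frac{1}{476}\right) \left(-368\right) = \left(- \frac{9}{10} + \frac{3}{17}\right) \left(-368\right) = \left(- \frac{123}{170}\right) \left(-368\right) = \frac{22632}{85}$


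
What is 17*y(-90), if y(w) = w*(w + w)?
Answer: 275400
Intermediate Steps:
y(w) = 2*w² (y(w) = w*(2*w) = 2*w²)
17*y(-90) = 17*(2*(-90)²) = 17*(2*8100) = 17*16200 = 275400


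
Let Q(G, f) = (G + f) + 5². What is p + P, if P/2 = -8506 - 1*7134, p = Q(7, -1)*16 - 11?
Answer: -30795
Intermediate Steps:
Q(G, f) = 25 + G + f (Q(G, f) = (G + f) + 25 = 25 + G + f)
p = 485 (p = (25 + 7 - 1)*16 - 11 = 31*16 - 11 = 496 - 11 = 485)
P = -31280 (P = 2*(-8506 - 1*7134) = 2*(-8506 - 7134) = 2*(-15640) = -31280)
p + P = 485 - 31280 = -30795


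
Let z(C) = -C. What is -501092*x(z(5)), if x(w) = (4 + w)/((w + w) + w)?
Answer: -501092/15 ≈ -33406.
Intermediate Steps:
x(w) = (4 + w)/(3*w) (x(w) = (4 + w)/(2*w + w) = (4 + w)/((3*w)) = (4 + w)*(1/(3*w)) = (4 + w)/(3*w))
-501092*x(z(5)) = -501092*(4 - 1*5)/(3*((-1*5))) = -501092*(4 - 5)/(3*(-5)) = -501092*(-1)*(-1)/(3*5) = -501092*1/15 = -501092/15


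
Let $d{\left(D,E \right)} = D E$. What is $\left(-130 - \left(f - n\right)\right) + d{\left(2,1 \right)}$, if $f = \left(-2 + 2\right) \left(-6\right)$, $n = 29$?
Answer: $-99$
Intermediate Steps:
$f = 0$ ($f = 0 \left(-6\right) = 0$)
$\left(-130 - \left(f - n\right)\right) + d{\left(2,1 \right)} = \left(-130 + \left(29 - 0\right)\right) + 2 \cdot 1 = \left(-130 + \left(29 + 0\right)\right) + 2 = \left(-130 + 29\right) + 2 = -101 + 2 = -99$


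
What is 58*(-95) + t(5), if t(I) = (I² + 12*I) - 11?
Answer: -5436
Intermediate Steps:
t(I) = -11 + I² + 12*I
58*(-95) + t(5) = 58*(-95) + (-11 + 5² + 12*5) = -5510 + (-11 + 25 + 60) = -5510 + 74 = -5436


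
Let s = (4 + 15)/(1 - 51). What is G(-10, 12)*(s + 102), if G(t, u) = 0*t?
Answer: 0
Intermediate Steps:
s = -19/50 (s = 19/(-50) = 19*(-1/50) = -19/50 ≈ -0.38000)
G(t, u) = 0
G(-10, 12)*(s + 102) = 0*(-19/50 + 102) = 0*(5081/50) = 0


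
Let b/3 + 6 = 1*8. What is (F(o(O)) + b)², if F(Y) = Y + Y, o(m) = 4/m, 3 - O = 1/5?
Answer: 3844/49 ≈ 78.449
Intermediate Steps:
b = 6 (b = -18 + 3*(1*8) = -18 + 3*8 = -18 + 24 = 6)
O = 14/5 (O = 3 - 1/5 = 3 - 1*⅕ = 3 - ⅕ = 14/5 ≈ 2.8000)
F(Y) = 2*Y
(F(o(O)) + b)² = (2*(4/(14/5)) + 6)² = (2*(4*(5/14)) + 6)² = (2*(10/7) + 6)² = (20/7 + 6)² = (62/7)² = 3844/49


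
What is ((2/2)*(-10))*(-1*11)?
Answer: 110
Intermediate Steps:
((2/2)*(-10))*(-1*11) = ((2*(1/2))*(-10))*(-11) = (1*(-10))*(-11) = -10*(-11) = 110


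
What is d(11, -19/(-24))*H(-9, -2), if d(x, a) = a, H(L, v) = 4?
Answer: 19/6 ≈ 3.1667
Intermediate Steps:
d(11, -19/(-24))*H(-9, -2) = -19/(-24)*4 = -19*(-1/24)*4 = (19/24)*4 = 19/6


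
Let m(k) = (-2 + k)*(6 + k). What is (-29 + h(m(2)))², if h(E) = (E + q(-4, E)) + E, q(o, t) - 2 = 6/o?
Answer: 3249/4 ≈ 812.25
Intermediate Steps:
q(o, t) = 2 + 6/o
h(E) = ½ + 2*E (h(E) = (E + (2 + 6/(-4))) + E = (E + (2 + 6*(-¼))) + E = (E + (2 - 3/2)) + E = (E + ½) + E = (½ + E) + E = ½ + 2*E)
(-29 + h(m(2)))² = (-29 + (½ + 2*(-12 + 2² + 4*2)))² = (-29 + (½ + 2*(-12 + 4 + 8)))² = (-29 + (½ + 2*0))² = (-29 + (½ + 0))² = (-29 + ½)² = (-57/2)² = 3249/4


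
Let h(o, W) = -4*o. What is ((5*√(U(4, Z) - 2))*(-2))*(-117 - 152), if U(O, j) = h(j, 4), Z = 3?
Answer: 2690*I*√14 ≈ 10065.0*I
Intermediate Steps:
U(O, j) = -4*j
((5*√(U(4, Z) - 2))*(-2))*(-117 - 152) = ((5*√(-4*3 - 2))*(-2))*(-117 - 152) = ((5*√(-12 - 2))*(-2))*(-269) = ((5*√(-14))*(-2))*(-269) = ((5*(I*√14))*(-2))*(-269) = ((5*I*√14)*(-2))*(-269) = -10*I*√14*(-269) = 2690*I*√14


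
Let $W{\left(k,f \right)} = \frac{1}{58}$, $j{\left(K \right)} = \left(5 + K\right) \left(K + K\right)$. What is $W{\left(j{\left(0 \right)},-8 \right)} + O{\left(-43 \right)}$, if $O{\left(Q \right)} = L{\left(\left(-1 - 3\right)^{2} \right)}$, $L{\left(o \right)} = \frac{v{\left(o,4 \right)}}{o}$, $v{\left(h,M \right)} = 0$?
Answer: $\frac{1}{58} \approx 0.017241$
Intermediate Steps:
$j{\left(K \right)} = 2 K \left(5 + K\right)$ ($j{\left(K \right)} = \left(5 + K\right) 2 K = 2 K \left(5 + K\right)$)
$W{\left(k,f \right)} = \frac{1}{58}$
$L{\left(o \right)} = 0$ ($L{\left(o \right)} = \frac{0}{o} = 0$)
$O{\left(Q \right)} = 0$
$W{\left(j{\left(0 \right)},-8 \right)} + O{\left(-43 \right)} = \frac{1}{58} + 0 = \frac{1}{58}$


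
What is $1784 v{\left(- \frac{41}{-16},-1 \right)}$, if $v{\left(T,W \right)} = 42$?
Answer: $74928$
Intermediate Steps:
$1784 v{\left(- \frac{41}{-16},-1 \right)} = 1784 \cdot 42 = 74928$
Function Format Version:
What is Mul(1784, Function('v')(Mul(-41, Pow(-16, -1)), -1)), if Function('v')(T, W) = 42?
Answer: 74928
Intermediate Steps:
Mul(1784, Function('v')(Mul(-41, Pow(-16, -1)), -1)) = Mul(1784, 42) = 74928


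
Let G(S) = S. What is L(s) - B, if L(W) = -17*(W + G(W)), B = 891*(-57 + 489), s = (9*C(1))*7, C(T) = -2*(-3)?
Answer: -397764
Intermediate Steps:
C(T) = 6
s = 378 (s = (9*6)*7 = 54*7 = 378)
B = 384912 (B = 891*432 = 384912)
L(W) = -34*W (L(W) = -17*(W + W) = -34*W)
L(s) - B = -34*378 - 1*384912 = -12852 - 384912 = -397764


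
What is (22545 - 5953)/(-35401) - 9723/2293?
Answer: -382249379/81174493 ≈ -4.7090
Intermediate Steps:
(22545 - 5953)/(-35401) - 9723/2293 = 16592*(-1/35401) - 9723*1/2293 = -16592/35401 - 9723/2293 = -382249379/81174493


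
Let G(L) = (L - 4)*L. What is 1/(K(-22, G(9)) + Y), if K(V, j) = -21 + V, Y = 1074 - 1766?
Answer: -1/735 ≈ -0.0013605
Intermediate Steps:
Y = -692
G(L) = L*(-4 + L) (G(L) = (-4 + L)*L = L*(-4 + L))
1/(K(-22, G(9)) + Y) = 1/((-21 - 22) - 692) = 1/(-43 - 692) = 1/(-735) = -1/735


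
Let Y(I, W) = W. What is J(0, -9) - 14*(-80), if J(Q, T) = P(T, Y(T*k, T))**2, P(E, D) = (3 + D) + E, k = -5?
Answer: 1345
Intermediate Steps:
P(E, D) = 3 + D + E
J(Q, T) = (3 + 2*T)**2 (J(Q, T) = (3 + T + T)**2 = (3 + 2*T)**2)
J(0, -9) - 14*(-80) = (3 + 2*(-9))**2 - 14*(-80) = (3 - 18)**2 + 1120 = (-15)**2 + 1120 = 225 + 1120 = 1345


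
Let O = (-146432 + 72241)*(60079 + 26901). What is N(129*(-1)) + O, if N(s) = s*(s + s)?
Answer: -6453099898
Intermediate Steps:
N(s) = 2*s² (N(s) = s*(2*s) = 2*s²)
O = -6453133180 (O = -74191*86980 = -6453133180)
N(129*(-1)) + O = 2*(129*(-1))² - 6453133180 = 2*(-129)² - 6453133180 = 2*16641 - 6453133180 = 33282 - 6453133180 = -6453099898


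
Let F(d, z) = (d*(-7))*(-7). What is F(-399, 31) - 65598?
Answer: -85149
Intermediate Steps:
F(d, z) = 49*d (F(d, z) = -7*d*(-7) = 49*d)
F(-399, 31) - 65598 = 49*(-399) - 65598 = -19551 - 65598 = -85149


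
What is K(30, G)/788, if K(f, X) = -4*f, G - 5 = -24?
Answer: -30/197 ≈ -0.15228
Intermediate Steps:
G = -19 (G = 5 - 24 = -19)
K(30, G)/788 = -4*30/788 = -120*1/788 = -30/197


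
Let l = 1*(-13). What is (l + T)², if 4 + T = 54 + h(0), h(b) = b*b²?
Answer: 1369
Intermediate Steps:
l = -13
h(b) = b³
T = 50 (T = -4 + (54 + 0³) = -4 + (54 + 0) = -4 + 54 = 50)
(l + T)² = (-13 + 50)² = 37² = 1369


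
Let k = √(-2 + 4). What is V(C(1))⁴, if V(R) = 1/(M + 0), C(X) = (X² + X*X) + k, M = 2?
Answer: 1/16 ≈ 0.062500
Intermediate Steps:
k = √2 ≈ 1.4142
C(X) = √2 + 2*X² (C(X) = (X² + X*X) + √2 = (X² + X²) + √2 = 2*X² + √2 = √2 + 2*X²)
V(R) = ½ (V(R) = 1/(2 + 0) = 1/2 = ½)
V(C(1))⁴ = (½)⁴ = 1/16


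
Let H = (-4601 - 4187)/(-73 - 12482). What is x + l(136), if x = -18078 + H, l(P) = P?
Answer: -225253022/12555 ≈ -17941.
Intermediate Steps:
H = 8788/12555 (H = -8788/(-12555) = -8788*(-1/12555) = 8788/12555 ≈ 0.69996)
x = -226960502/12555 (x = -18078 + 8788/12555 = -226960502/12555 ≈ -18077.)
x + l(136) = -226960502/12555 + 136 = -225253022/12555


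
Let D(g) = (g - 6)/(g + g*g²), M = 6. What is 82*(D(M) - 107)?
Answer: -8774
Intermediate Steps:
D(g) = (-6 + g)/(g + g³)
82*(D(M) - 107) = 82*((-6 + 6)/(6 + 6³) - 107) = 82*(0/(6 + 216) - 107) = 82*(0/222 - 107) = 82*((1/222)*0 - 107) = 82*(0 - 107) = 82*(-107) = -8774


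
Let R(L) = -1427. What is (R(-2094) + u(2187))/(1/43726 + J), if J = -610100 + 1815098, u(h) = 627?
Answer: -34980800/52689742549 ≈ -0.00066390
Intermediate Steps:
J = 1204998
(R(-2094) + u(2187))/(1/43726 + J) = (-1427 + 627)/(1/43726 + 1204998) = -800/(1/43726 + 1204998) = -800/52689742549/43726 = -800*43726/52689742549 = -34980800/52689742549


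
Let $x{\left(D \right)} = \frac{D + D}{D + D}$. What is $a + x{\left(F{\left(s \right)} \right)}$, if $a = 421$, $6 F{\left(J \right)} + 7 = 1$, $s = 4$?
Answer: $422$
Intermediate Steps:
$F{\left(J \right)} = -1$ ($F{\left(J \right)} = - \frac{7}{6} + \frac{1}{6} \cdot 1 = - \frac{7}{6} + \frac{1}{6} = -1$)
$x{\left(D \right)} = 1$ ($x{\left(D \right)} = \frac{2 D}{2 D} = 2 D \frac{1}{2 D} = 1$)
$a + x{\left(F{\left(s \right)} \right)} = 421 + 1 = 422$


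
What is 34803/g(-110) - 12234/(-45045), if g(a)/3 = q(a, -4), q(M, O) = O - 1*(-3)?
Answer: -174184937/15015 ≈ -11601.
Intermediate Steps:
q(M, O) = 3 + O (q(M, O) = O + 3 = 3 + O)
g(a) = -3 (g(a) = 3*(3 - 4) = 3*(-1) = -3)
34803/g(-110) - 12234/(-45045) = 34803/(-3) - 12234/(-45045) = 34803*(-⅓) - 12234*(-1/45045) = -11601 + 4078/15015 = -174184937/15015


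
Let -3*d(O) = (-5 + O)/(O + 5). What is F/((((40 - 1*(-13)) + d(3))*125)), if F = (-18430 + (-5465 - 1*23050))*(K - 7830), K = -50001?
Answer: 6515703108/15925 ≈ 4.0915e+5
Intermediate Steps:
d(O) = -(-5 + O)/(3*(5 + O)) (d(O) = -(-5 + O)/(3*(O + 5)) = -(-5 + O)/(3*(5 + O)))
F = 2714876295 (F = (-18430 + (-5465 - 1*23050))*(-50001 - 7830) = (-18430 + (-5465 - 23050))*(-57831) = (-18430 - 28515)*(-57831) = -46945*(-57831) = 2714876295)
F/((((40 - 1*(-13)) + d(3))*125)) = 2714876295/((((40 - 1*(-13)) + (5 - 1*3)/(3*(5 + 3)))*125)) = 2714876295/((((40 + 13) + (⅓)*(5 - 3)/8)*125)) = 2714876295/(((53 + (⅓)*(⅛)*2)*125)) = 2714876295/(((53 + 1/12)*125)) = 2714876295/(((637/12)*125)) = 2714876295/(79625/12) = 2714876295*(12/79625) = 6515703108/15925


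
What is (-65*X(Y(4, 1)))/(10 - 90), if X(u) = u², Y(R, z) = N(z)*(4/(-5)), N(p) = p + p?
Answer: 52/25 ≈ 2.0800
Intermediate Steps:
N(p) = 2*p
Y(R, z) = -8*z/5 (Y(R, z) = (2*z)*(4/(-5)) = (2*z)*(4*(-⅕)) = (2*z)*(-⅘) = -8*z/5)
(-65*X(Y(4, 1)))/(10 - 90) = (-65*(-8/5*1)²)/(10 - 90) = -65*(-8/5)²/(-80) = -65*64/25*(-1/80) = -832/5*(-1/80) = 52/25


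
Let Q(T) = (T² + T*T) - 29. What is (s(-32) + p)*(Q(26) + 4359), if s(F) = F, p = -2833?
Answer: -16278930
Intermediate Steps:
Q(T) = -29 + 2*T² (Q(T) = (T² + T²) - 29 = 2*T² - 29 = -29 + 2*T²)
(s(-32) + p)*(Q(26) + 4359) = (-32 - 2833)*((-29 + 2*26²) + 4359) = -2865*((-29 + 2*676) + 4359) = -2865*((-29 + 1352) + 4359) = -2865*(1323 + 4359) = -2865*5682 = -16278930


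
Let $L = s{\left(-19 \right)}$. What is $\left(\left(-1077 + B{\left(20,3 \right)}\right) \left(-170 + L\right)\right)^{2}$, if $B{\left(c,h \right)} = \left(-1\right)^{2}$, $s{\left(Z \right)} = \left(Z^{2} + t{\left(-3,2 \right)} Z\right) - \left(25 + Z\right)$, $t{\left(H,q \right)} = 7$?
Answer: $3130626304$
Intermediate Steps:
$s{\left(Z \right)} = -25 + Z^{2} + 6 Z$ ($s{\left(Z \right)} = \left(Z^{2} + 7 Z\right) - \left(25 + Z\right) = -25 + Z^{2} + 6 Z$)
$L = 222$ ($L = -25 + \left(-19\right)^{2} + 6 \left(-19\right) = -25 + 361 - 114 = 222$)
$B{\left(c,h \right)} = 1$
$\left(\left(-1077 + B{\left(20,3 \right)}\right) \left(-170 + L\right)\right)^{2} = \left(\left(-1077 + 1\right) \left(-170 + 222\right)\right)^{2} = \left(\left(-1076\right) 52\right)^{2} = \left(-55952\right)^{2} = 3130626304$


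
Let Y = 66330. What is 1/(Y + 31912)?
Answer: 1/98242 ≈ 1.0179e-5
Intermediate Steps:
1/(Y + 31912) = 1/(66330 + 31912) = 1/98242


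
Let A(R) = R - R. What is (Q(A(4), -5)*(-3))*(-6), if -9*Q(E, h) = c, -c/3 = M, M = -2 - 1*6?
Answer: -48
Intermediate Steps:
A(R) = 0
M = -8 (M = -2 - 6 = -8)
c = 24 (c = -3*(-8) = 24)
Q(E, h) = -8/3 (Q(E, h) = -1/9*24 = -8/3)
(Q(A(4), -5)*(-3))*(-6) = -8/3*(-3)*(-6) = 8*(-6) = -48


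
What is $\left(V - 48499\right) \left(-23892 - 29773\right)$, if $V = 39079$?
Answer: $505524300$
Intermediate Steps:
$\left(V - 48499\right) \left(-23892 - 29773\right) = \left(39079 - 48499\right) \left(-23892 - 29773\right) = \left(-9420\right) \left(-53665\right) = 505524300$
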